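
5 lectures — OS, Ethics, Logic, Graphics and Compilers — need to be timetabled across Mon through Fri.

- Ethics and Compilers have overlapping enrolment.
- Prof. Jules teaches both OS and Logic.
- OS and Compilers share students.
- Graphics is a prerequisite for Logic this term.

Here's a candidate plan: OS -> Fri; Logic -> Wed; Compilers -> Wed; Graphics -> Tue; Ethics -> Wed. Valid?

OS and Compilers share students — holds.
Ethics and Compilers have overlapping enrolment — violated.
Graphics is a prerequisite for Logic this term — holds.
Prof. Jules teaches both OS and Logic — holds.

No. Ethics and Compilers have overlapping enrolment is not satisfied.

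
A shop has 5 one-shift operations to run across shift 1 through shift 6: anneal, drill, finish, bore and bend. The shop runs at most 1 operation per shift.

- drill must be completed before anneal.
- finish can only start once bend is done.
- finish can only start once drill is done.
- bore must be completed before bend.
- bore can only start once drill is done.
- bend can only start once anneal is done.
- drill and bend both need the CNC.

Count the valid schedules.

12

Splitting on anneal: it can be shift 2 (4), shift 3 (5), shift 4 (3). Listing each branch's schedules as (drill, finish, bore, bend) by shift number:
anneal=shift 2: (1,5,3,4) (1,6,3,4) (1,6,3,5) (1,6,4,5) — 4.
anneal=shift 3: (1,5,2,4) (1,6,2,4) (1,6,2,5) (1,6,4,5) (2,6,4,5) — 5.
anneal=shift 4: (1,6,2,5) (1,6,3,5) (2,6,3,5) — 3.
Summing: 4 + 5 + 3 = 12.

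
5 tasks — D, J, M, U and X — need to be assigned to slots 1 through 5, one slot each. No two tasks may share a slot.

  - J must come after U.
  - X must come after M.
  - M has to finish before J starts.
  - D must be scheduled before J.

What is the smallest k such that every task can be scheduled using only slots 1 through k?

5

The precedence chain requires at least 2 distinct slots.
With at most 1 per slot and 5 tasks, at least 5 slots are needed.
5 works (last occupied slot: 5): for example M in 1, J in 4, U in 3, X in 5, D in 2.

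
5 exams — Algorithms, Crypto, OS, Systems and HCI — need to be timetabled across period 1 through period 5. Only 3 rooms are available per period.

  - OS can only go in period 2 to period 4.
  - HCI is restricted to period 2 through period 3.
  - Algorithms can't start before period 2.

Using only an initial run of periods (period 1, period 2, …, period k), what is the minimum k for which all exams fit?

2

With at most 3 per period and 5 exams, at least 2 periods are needed.
Algorithms can't be placed before period 2, so the schedule must run through at least period 2.
2 works (last occupied period: period 2): for example Crypto -> period 1; OS -> period 2; Algorithms -> period 2; HCI -> period 2; Systems -> period 1.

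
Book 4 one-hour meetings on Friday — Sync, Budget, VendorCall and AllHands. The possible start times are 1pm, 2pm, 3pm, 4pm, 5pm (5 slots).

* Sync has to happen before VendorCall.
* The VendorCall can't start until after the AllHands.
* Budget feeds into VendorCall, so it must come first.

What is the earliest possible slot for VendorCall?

2pm

Precedence pushes VendorCall to at least 2pm.
VendorCall at 2pm is achievable: Budget -> 1pm, AllHands -> 1pm, Sync -> 1pm, VendorCall -> 2pm.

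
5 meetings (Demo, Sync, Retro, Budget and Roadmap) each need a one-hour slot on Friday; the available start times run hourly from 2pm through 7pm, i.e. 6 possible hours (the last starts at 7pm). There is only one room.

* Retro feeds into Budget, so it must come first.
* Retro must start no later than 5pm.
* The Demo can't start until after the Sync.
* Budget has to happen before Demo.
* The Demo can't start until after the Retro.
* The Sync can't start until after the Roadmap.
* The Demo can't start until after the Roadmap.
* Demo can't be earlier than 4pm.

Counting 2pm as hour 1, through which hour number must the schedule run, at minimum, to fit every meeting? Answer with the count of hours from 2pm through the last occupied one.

5 hours

The precedence chain requires at least 3 distinct hours.
With at most 1 per hour and 5 meetings, at least 5 hours are needed.
5 works (last occupied hour: 6pm): for example Retro in 2pm, Demo in 6pm, Sync in 4pm, Budget in 5pm, Roadmap in 3pm.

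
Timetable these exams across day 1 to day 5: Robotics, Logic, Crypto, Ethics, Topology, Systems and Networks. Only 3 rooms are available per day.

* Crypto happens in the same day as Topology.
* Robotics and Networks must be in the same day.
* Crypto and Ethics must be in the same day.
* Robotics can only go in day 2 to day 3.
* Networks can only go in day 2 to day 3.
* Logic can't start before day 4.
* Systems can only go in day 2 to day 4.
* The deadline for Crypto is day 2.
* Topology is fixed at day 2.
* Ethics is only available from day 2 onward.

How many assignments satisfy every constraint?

Enumerating: Topology in day 2, Networks in day 3, Systems in day 3, Robotics in day 3, Crypto in day 2, Ethics in day 2, Logic in day 4 | Topology -> day 2; Logic -> day 4; Systems -> day 4; Robotics -> day 3; Ethics -> day 2; Networks -> day 3; Crypto -> day 2 | Networks in day 3, Robotics in day 3, Crypto in day 2, Topology in day 2, Ethics in day 2, Logic in day 5, Systems in day 3 | Crypto -> day 2; Logic -> day 5; Systems -> day 4; Networks -> day 3; Topology -> day 2; Ethics -> day 2; Robotics -> day 3.

4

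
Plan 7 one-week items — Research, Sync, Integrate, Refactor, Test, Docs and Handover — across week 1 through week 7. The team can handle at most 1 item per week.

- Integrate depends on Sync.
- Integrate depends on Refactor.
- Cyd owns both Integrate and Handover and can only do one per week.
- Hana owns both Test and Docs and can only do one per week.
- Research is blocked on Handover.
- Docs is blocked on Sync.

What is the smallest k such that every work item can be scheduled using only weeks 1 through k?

7 weeks

The precedence chain requires at least 2 distinct weeks.
With at most 1 per week and 7 work items, at least 7 weeks are needed.
7 works (last occupied week: week 7): for example Handover=week 4; Refactor=week 2; Research=week 5; Sync=week 1; Docs=week 6; Test=week 7; Integrate=week 3.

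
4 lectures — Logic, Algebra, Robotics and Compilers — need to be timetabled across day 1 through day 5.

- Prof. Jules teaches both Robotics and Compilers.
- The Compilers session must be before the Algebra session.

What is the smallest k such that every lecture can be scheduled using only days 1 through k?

The precedence chain requires at least 2 distinct days.
2 works (last occupied day: day 2): for example Logic in day 1; Robotics in day 2; Compilers in day 1; Algebra in day 2.

2 days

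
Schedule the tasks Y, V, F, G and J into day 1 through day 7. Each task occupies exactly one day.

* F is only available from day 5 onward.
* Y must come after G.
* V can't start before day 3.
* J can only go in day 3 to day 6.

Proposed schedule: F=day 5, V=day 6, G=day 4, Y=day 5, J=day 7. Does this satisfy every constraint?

No. J can only go in day 3 to day 6 is not satisfied.

V can't start before day 3 — holds.
Y must come after G — holds.
F is only available from day 5 onward — holds.
J can only go in day 3 to day 6 — violated.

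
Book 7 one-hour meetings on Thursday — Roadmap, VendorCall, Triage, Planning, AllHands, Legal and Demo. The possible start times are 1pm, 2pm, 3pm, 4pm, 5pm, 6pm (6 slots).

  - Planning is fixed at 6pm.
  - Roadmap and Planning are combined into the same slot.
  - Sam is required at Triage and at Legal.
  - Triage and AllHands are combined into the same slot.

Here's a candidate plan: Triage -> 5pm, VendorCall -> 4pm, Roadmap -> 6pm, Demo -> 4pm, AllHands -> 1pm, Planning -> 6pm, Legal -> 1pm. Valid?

Invalid. Triage and AllHands are combined into the same slot.

Planning is fixed at 6pm — holds.
Sam is required at Triage and at Legal — holds.
Roadmap and Planning are combined into the same slot — holds.
Triage and AllHands are combined into the same slot — violated.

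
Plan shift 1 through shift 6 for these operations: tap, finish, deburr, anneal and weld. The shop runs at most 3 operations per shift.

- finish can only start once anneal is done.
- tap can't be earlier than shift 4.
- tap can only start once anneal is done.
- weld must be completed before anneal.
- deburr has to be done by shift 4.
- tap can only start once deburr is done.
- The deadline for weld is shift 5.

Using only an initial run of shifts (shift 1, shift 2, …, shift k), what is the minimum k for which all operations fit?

4

The precedence chain requires at least 3 distinct shifts.
With at most 3 per shift and 5 operations, at least 2 shifts are needed.
tap can't be placed before shift 4, so the schedule must run through at least shift 4.
4 works (last occupied shift: shift 4): for example deburr=shift 1, finish=shift 3, anneal=shift 2, tap=shift 4, weld=shift 1.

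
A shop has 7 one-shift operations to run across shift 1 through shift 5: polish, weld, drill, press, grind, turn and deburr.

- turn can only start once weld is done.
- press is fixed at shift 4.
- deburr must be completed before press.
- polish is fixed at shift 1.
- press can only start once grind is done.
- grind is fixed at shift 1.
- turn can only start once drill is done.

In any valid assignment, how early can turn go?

shift 2

Precedence pushes turn to at least shift 2.
turn at shift 2 is achievable: grind=shift 1; drill=shift 1; weld=shift 1; polish=shift 1; press=shift 4; deburr=shift 1; turn=shift 2.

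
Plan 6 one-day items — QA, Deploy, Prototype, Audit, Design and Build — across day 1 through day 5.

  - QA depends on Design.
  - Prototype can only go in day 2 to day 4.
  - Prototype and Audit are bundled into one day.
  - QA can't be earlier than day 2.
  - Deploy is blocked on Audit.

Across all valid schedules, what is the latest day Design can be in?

Downstream work caps Design at day 4.
Design at day 4 is achievable: Audit=day 2; Design=day 4; Prototype=day 2; Build=day 1; Deploy=day 3; QA=day 5.

day 4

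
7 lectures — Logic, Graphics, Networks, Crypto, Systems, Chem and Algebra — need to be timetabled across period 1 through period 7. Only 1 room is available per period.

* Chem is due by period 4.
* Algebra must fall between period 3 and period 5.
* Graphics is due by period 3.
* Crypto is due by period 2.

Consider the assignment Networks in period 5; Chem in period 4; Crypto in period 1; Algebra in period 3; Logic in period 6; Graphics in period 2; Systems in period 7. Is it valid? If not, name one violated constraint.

Yes

Algebra must fall between period 3 and period 5 — holds.
Only 1 room is available per period — holds.
Crypto is due by period 2 — holds.
Graphics is due by period 3 — holds.
Chem is due by period 4 — holds.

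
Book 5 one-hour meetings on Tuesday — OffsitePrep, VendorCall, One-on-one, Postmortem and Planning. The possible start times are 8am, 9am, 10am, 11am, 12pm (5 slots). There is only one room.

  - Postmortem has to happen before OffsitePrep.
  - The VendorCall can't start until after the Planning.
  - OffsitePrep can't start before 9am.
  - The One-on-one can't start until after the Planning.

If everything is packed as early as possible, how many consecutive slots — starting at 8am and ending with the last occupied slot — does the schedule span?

The precedence chain requires at least 2 distinct slots.
With at most 1 per slot and 5 meetings, at least 5 slots are needed.
5 works (last occupied slot: 12pm): for example One-on-one=12pm; Postmortem=8am; Planning=10am; OffsitePrep=9am; VendorCall=11am.

5 slots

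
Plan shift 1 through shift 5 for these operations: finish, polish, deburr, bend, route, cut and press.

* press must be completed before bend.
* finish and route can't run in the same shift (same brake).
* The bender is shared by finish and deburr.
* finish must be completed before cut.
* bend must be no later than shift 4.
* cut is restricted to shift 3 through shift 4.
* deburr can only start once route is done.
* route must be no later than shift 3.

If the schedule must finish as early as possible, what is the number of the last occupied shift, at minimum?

3

The precedence chain requires at least 2 distinct shifts.
cut can't be placed before shift 3, so the schedule must run through at least shift 3.
3 works (last occupied shift: shift 3): for example press in shift 1; route in shift 2; finish in shift 1; deburr in shift 3; bend in shift 2; polish in shift 1; cut in shift 3.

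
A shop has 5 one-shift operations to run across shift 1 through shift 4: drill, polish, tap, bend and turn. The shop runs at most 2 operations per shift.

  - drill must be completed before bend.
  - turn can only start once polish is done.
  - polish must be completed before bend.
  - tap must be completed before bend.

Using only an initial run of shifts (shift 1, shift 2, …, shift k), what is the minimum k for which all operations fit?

3

The precedence chain requires at least 2 distinct shifts.
With at most 2 per shift and 5 operations, at least 3 shifts are needed.
3 works (last occupied shift: shift 3): for example tap=shift 2, turn=shift 2, bend=shift 3, polish=shift 1, drill=shift 1.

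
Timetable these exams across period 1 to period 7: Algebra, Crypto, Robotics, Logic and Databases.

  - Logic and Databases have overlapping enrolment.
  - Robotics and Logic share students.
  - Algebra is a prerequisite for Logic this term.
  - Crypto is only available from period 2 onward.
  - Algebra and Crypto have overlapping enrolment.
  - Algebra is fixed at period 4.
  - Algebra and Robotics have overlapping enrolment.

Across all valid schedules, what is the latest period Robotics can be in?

period 7

Robotics at period 7 is achievable: Algebra -> period 4, Logic -> period 5, Crypto -> period 2, Robotics -> period 7, Databases -> period 1.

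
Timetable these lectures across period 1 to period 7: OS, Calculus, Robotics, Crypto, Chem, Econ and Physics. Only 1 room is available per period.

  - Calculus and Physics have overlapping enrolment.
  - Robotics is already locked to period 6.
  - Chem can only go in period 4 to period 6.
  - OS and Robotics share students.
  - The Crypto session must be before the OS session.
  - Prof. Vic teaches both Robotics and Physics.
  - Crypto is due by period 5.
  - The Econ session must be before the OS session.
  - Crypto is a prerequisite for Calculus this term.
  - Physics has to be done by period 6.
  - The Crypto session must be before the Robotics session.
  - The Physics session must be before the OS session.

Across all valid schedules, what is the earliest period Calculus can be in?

Precedence pushes Calculus to at least period 2.
Calculus at period 2 is achievable: Chem=period 4; Robotics=period 6; Physics=period 3; Calculus=period 2; OS=period 7; Crypto=period 1; Econ=period 5.

period 2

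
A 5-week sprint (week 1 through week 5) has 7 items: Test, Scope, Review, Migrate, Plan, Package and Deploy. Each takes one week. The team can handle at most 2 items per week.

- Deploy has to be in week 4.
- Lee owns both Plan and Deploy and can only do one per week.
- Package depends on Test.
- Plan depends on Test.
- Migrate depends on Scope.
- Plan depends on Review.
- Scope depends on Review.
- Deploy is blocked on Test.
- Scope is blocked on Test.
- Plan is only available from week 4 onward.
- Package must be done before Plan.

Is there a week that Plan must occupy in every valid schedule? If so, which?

week 5

Plan's window is week 4–week 5.
Deploy is fixed at week 4, and Plan can't share a week with Deploy.
So Plan must be week 5.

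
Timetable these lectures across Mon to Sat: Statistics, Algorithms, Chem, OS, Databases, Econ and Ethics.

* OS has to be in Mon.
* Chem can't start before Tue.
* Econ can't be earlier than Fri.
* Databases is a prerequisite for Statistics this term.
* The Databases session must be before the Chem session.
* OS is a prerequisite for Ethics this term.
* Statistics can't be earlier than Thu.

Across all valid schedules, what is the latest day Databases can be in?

Downstream work caps Databases at Fri.
Databases at Fri is achievable: Statistics=Sat, Databases=Fri, Econ=Fri, OS=Mon, Algorithms=Mon, Chem=Sat, Ethics=Tue.

Fri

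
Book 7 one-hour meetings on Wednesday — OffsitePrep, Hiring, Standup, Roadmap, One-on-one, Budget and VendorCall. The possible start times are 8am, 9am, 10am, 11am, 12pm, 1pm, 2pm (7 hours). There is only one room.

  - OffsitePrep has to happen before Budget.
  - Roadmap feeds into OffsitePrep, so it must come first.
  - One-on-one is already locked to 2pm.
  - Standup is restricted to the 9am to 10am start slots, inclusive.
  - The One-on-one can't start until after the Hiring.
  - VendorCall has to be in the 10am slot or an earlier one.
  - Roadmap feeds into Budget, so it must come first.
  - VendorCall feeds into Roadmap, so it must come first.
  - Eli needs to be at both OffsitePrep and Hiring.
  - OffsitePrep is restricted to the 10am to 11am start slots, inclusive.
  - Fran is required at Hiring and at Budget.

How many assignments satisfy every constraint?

Enumerating: Standup -> 9am, OffsitePrep -> 11am, Hiring -> 1pm, Budget -> 12pm, VendorCall -> 8am, One-on-one -> 2pm, Roadmap -> 10am | Budget=1pm, OffsitePrep=11am, Standup=9am, Roadmap=10am, Hiring=12pm, VendorCall=8am, One-on-one=2pm | Hiring in 1pm; Roadmap in 9am; Budget in 12pm; VendorCall in 8am; OffsitePrep in 11am; One-on-one in 2pm; Standup in 10am | VendorCall=8am, Roadmap=9am, Hiring=12pm, Budget=1pm, One-on-one=2pm, OffsitePrep=11am, Standup=10am.

4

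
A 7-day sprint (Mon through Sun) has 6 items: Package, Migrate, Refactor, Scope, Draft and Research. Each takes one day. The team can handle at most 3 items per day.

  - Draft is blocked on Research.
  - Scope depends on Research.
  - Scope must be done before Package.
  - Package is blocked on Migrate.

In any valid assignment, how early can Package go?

Precedence pushes Package to at least Wed.
Package at Wed is achievable: Refactor in Mon; Research in Mon; Package in Wed; Draft in Tue; Scope in Tue; Migrate in Mon.

Wed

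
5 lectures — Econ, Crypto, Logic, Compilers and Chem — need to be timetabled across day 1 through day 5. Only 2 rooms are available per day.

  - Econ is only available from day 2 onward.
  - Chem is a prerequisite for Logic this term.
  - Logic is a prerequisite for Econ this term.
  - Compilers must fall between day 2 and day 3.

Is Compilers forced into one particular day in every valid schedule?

No

Compilers can be day 2 (e.g. Logic in day 2, Econ in day 3, Compilers in day 2, Chem in day 1, Crypto in day 1) or day 3 (e.g. Econ=day 3, Logic=day 2, Crypto=day 1, Chem=day 1, Compilers=day 3).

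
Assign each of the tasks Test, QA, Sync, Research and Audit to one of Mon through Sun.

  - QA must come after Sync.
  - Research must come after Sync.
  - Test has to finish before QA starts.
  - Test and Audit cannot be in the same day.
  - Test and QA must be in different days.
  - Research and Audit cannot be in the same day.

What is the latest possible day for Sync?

Sat

Downstream work caps Sync at Sat.
Sync at Sat is achievable: Test -> Mon; Research -> Sun; Sync -> Sat; Audit -> Tue; QA -> Sun.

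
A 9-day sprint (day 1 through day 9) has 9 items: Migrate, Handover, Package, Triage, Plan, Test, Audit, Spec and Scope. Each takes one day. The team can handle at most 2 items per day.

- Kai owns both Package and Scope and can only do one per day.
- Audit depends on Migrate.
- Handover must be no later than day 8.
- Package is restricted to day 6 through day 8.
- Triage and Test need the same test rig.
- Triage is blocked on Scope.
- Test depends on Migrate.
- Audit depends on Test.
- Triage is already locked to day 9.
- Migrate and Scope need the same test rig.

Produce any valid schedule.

Handover in day 1, Spec in day 4, Scope in day 2, Triage in day 9, Audit in day 3, Migrate in day 1, Plan in day 3, Package in day 6, Test in day 2

Checking: Migrate(day 1) before Test(day 2); Migrate(day 1) before Audit(day 3); Scope(day 2) before Triage(day 9); Test(day 2) before Audit(day 3); Triage(day 9) != Test(day 2); Package(day 6) != Scope(day 2); Migrate(day 1) != Scope(day 2); Handover=day 1 in [day 1,day 8]; Package=day 6 in [day 6,day 8]; Triage=day 9 in [day 9,day 9]; max 2 per day (cap 2).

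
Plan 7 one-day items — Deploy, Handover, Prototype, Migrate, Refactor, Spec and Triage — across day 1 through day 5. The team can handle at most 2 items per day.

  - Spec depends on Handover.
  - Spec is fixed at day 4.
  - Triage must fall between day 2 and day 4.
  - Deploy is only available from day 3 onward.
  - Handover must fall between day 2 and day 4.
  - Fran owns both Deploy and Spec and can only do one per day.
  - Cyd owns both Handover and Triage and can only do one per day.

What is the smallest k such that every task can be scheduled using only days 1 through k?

4 days

The precedence chain requires at least 2 distinct days.
With at most 2 per day and 7 tasks, at least 4 days are needed.
Spec can't be placed before day 4, so the schedule must run through at least day 4.
4 works (last occupied day: day 4): for example Spec -> day 4; Refactor -> day 2; Prototype -> day 1; Triage -> day 3; Deploy -> day 3; Handover -> day 2; Migrate -> day 1.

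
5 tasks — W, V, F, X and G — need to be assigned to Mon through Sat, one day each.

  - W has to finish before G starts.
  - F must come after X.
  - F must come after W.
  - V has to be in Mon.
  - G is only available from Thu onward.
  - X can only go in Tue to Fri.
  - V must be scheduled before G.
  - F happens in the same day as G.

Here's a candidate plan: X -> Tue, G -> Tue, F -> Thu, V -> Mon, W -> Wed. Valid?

No. G is only available from Thu onward is not satisfied.

V has to be in Mon — holds.
G is only available from Thu onward — violated.
F must come after X — holds.
W has to finish before G starts — violated.
V must be scheduled before G — holds.
X can only go in Tue to Fri — holds.
F must come after W — holds.
F happens in the same day as G — violated.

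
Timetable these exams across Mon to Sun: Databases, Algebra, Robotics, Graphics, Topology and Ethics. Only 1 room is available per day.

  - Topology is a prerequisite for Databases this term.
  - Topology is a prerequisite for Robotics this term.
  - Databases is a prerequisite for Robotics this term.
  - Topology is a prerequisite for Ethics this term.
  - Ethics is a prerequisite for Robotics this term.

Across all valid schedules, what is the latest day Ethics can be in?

Precedence pushes Ethics to at least Tue; downstream work caps Ethics at Sat.
Ethics at Sat is achievable: Algebra -> Wed, Ethics -> Sat, Databases -> Tue, Robotics -> Sun, Graphics -> Thu, Topology -> Mon.

Sat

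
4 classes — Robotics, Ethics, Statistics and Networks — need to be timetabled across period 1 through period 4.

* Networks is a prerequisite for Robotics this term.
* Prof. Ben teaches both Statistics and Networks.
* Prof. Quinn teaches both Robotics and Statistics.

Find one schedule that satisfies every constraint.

Statistics -> period 3; Ethics -> period 1; Robotics -> period 2; Networks -> period 1

Checking: Networks(period 1) before Robotics(period 2); Robotics(period 2) != Statistics(period 3); Statistics(period 3) != Networks(period 1).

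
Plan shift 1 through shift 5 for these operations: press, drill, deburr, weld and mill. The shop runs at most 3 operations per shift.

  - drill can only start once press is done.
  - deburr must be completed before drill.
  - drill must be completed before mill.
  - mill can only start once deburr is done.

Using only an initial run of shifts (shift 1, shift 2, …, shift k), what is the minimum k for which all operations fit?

The precedence chain requires at least 3 distinct shifts.
With at most 3 per shift and 5 operations, at least 2 shifts are needed.
3 works (last occupied shift: shift 3): for example press=shift 1; mill=shift 3; deburr=shift 1; weld=shift 1; drill=shift 2.

3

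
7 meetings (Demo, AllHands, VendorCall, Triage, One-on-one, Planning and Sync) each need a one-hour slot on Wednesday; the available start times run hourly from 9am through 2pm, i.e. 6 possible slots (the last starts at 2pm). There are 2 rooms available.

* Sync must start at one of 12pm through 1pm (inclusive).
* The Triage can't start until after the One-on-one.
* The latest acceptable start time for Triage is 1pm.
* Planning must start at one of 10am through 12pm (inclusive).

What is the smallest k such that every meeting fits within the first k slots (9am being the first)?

The precedence chain requires at least 2 distinct slots.
With at most 2 per slot and 7 meetings, at least 4 slots are needed.
Sync can't be placed before 12pm — that is slot 4 counting from 9am — so the schedule must run through at least 4 slots.
4 works (last occupied slot: 12pm): for example AllHands=11am, Planning=10am, One-on-one=9am, Demo=9am, VendorCall=11am, Sync=12pm, Triage=10am.

4 slots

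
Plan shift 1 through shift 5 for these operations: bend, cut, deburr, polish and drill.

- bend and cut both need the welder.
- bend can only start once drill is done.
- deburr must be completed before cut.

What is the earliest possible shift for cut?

shift 2

Precedence pushes cut to at least shift 2.
cut at shift 2 is achievable: polish in shift 1; drill in shift 1; bend in shift 3; cut in shift 2; deburr in shift 1.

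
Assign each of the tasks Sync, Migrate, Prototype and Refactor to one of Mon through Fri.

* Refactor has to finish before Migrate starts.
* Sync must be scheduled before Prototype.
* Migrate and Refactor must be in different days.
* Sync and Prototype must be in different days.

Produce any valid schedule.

Prototype -> Tue; Migrate -> Tue; Sync -> Mon; Refactor -> Mon

Checking: Sync(Mon) before Prototype(Tue); Refactor(Mon) before Migrate(Tue); Sync(Mon) != Prototype(Tue); Migrate(Tue) != Refactor(Mon).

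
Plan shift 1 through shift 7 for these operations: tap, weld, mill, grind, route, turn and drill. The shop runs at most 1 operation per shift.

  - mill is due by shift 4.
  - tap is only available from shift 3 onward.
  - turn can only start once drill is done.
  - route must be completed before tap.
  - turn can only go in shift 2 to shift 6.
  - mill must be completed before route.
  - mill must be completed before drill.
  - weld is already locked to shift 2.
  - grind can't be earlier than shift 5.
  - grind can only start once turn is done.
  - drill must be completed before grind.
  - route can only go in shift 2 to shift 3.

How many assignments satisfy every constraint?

Enumerating: turn in shift 5; weld in shift 2; mill in shift 1; route in shift 3; grind in shift 6; tap in shift 7; drill in shift 4 | weld -> shift 2, mill -> shift 1, drill -> shift 4, tap -> shift 6, grind -> shift 7, route -> shift 3, turn -> shift 5 | mill -> shift 1, drill -> shift 5, tap -> shift 4, weld -> shift 2, grind -> shift 7, turn -> shift 6, route -> shift 3 | weld -> shift 2, route -> shift 3, mill -> shift 1, turn -> shift 6, drill -> shift 4, tap -> shift 5, grind -> shift 7.

4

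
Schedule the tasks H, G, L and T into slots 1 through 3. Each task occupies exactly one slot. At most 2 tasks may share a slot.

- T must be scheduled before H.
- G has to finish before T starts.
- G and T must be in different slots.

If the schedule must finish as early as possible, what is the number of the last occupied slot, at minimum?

The precedence chain requires at least 3 distinct slots.
With at most 2 per slot and 4 tasks, at least 2 slots are needed.
3 works (last occupied slot: 3): for example H in 3, G in 1, L in 1, T in 2.

slot 3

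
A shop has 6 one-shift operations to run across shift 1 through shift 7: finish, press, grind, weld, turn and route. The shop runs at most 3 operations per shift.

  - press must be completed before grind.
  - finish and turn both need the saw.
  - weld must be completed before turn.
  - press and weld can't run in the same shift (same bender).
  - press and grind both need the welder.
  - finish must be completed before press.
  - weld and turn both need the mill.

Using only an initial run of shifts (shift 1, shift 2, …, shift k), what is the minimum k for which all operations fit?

3 shifts

The precedence chain requires at least 3 distinct shifts.
With at most 3 per shift and 6 operations, at least 2 shifts are needed.
3 works (last occupied shift: shift 3): for example weld -> shift 1; turn -> shift 2; route -> shift 1; grind -> shift 3; press -> shift 2; finish -> shift 1.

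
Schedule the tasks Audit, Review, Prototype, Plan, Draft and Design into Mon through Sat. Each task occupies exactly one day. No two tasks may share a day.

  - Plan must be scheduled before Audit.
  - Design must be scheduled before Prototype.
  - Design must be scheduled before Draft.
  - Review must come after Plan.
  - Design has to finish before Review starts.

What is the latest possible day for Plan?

Downstream work caps Plan at Fri.
Plan at Thu is achievable: Design -> Mon, Review -> Fri, Plan -> Thu, Draft -> Wed, Audit -> Sat, Prototype -> Tue.
Nothing later works — the capacity limit rule out every day after Thu.

Thu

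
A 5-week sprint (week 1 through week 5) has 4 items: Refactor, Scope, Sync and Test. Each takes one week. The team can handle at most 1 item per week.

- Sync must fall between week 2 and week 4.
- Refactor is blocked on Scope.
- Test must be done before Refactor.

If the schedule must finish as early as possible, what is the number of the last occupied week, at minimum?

week 4

The precedence chain requires at least 2 distinct weeks.
With at most 1 per week and 4 tasks, at least 4 weeks are needed.
4 works (last occupied week: week 4): for example Test in week 3, Scope in week 1, Sync in week 2, Refactor in week 4.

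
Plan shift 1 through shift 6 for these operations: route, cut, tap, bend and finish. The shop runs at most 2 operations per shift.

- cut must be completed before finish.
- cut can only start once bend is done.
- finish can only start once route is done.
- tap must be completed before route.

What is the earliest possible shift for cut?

shift 2

Precedence pushes cut to at least shift 2; downstream work caps cut at shift 5.
cut at shift 2 is achievable: bend=shift 1; route=shift 2; tap=shift 1; finish=shift 3; cut=shift 2.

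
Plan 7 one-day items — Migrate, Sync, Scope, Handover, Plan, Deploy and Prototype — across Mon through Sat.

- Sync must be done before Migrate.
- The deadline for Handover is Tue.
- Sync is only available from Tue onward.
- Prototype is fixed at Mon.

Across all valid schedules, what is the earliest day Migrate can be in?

Wed

Precedence pushes Migrate to at least Wed.
Migrate at Wed is achievable: Sync in Tue, Handover in Mon, Plan in Mon, Scope in Mon, Prototype in Mon, Migrate in Wed, Deploy in Mon.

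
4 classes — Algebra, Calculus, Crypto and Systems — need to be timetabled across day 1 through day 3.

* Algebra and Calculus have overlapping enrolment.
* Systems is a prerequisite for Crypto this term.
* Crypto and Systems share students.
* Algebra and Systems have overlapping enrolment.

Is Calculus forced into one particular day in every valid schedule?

Calculus can be day 1 (e.g. Algebra -> day 2; Systems -> day 1; Crypto -> day 2; Calculus -> day 1) or day 2 (e.g. Algebra=day 3; Systems=day 1; Calculus=day 2; Crypto=day 2).

No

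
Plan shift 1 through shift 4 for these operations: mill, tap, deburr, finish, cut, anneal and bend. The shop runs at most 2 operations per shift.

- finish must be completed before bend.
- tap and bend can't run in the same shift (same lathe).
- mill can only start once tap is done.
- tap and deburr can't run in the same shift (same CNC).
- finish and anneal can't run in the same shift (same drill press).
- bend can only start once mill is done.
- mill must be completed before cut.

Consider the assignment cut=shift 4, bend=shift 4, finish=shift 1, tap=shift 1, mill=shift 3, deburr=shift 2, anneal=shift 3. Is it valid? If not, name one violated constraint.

finish and anneal can't run in the same shift (same drill press) — holds.
tap and deburr can't run in the same shift (same CNC) — holds.
bend can only start once mill is done — holds.
tap and bend can't run in the same shift (same lathe) — holds.
mill must be completed before cut — holds.
finish must be completed before bend — holds.
The shop runs at most 2 operations per shift — holds.
mill can only start once tap is done — holds.

Yes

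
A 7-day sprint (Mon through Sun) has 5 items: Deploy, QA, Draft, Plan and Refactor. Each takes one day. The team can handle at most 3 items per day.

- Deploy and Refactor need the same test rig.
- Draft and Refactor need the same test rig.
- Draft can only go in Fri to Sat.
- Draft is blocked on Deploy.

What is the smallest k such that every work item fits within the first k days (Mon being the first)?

5 days

The precedence chain requires at least 2 distinct days.
With at most 3 per day and 5 work items, at least 2 days are needed.
Draft can't be placed before Fri — that is day 5 counting from Mon — so the schedule must run through at least 5 days.
5 works (last occupied day: Fri): for example QA in Mon, Deploy in Mon, Draft in Fri, Refactor in Tue, Plan in Mon.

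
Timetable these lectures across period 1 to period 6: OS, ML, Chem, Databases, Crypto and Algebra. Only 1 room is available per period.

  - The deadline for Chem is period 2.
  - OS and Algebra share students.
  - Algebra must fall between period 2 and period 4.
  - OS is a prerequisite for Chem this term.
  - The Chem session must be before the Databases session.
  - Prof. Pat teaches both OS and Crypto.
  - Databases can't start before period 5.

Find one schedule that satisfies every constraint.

Algebra in period 3; Databases in period 5; Chem in period 2; Crypto in period 6; OS in period 1; ML in period 4

Checking: OS(period 1) before Chem(period 2); Chem(period 2) before Databases(period 5); OS(period 1) != Crypto(period 6); OS(period 1) != Algebra(period 3); Chem=period 2 in [period 1,period 2]; Algebra=period 3 in [period 2,period 4]; Databases=period 5 in [period 5,period 6]; max 1 per period (cap 1).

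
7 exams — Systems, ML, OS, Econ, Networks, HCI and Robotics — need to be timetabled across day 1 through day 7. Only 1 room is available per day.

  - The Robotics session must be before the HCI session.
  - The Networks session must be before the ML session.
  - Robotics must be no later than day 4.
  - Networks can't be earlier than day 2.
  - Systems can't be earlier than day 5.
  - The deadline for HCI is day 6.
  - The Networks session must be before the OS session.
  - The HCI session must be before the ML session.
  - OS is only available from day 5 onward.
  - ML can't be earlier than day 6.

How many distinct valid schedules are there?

36

Splitting on Systems: it can be day 5 (18), day 6 (9), day 7 (9). Listing each branch's schedules as (ML, OS, Econ, Networks, HCI, Robotics) by day number:
Systems=day 5: (6,7,1,2,4,3) (6,7,1,3,4,2) (6,7,1,4,3,2) (6,7,2,3,4,1) (6,7,2,4,3,1) (6,7,3,2,4,1) (6,7,3,4,2,1) (6,7,4,2,3,1) (6,7,4,3,2,1) (7,6,1,2,4,3) (7,6,1,3,4,2) (7,6,1,4,3,2) (7,6,2,3,4,1) (7,6,2,4,3,1) (7,6,3,2,4,1) (7,6,3,4,2,1) (7,6,4,2,3,1) (7,6,4,3,2,1) — 18.
Systems=day 6: (7,5,1,2,4,3) (7,5,1,3,4,2) (7,5,1,4,3,2) (7,5,2,3,4,1) (7,5,2,4,3,1) (7,5,3,2,4,1) (7,5,3,4,2,1) (7,5,4,2,3,1) (7,5,4,3,2,1) — 9.
Systems=day 7: (6,5,1,2,4,3) (6,5,1,3,4,2) (6,5,1,4,3,2) (6,5,2,3,4,1) (6,5,2,4,3,1) (6,5,3,2,4,1) (6,5,3,4,2,1) (6,5,4,2,3,1) (6,5,4,3,2,1) — 9.
Summing: 18 + 9 + 9 = 36.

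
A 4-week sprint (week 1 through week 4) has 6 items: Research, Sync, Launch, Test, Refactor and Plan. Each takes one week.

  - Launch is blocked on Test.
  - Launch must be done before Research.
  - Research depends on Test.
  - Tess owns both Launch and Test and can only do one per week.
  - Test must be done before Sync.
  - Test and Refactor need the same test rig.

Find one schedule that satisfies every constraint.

Plan=week 1; Test=week 1; Research=week 3; Sync=week 2; Launch=week 2; Refactor=week 2

Checking: Test(week 1) before Sync(week 2); Test(week 1) before Launch(week 2); Test(week 1) before Research(week 3); Launch(week 2) before Research(week 3); Launch(week 2) != Test(week 1); Test(week 1) != Refactor(week 2).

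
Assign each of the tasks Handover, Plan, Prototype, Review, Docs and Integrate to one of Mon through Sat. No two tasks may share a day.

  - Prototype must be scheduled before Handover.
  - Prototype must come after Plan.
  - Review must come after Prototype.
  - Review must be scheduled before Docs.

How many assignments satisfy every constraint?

Splitting on Handover: it can be Wed (3), Thu (5), Fri (5), Sat (5). Listing each branch's schedules as (Plan, Prototype, Review, Docs, Integrate):
Handover=Wed: (Mon,Tue,Thu,Fri,Sat) (Mon,Tue,Thu,Sat,Fri) (Mon,Tue,Fri,Sat,Thu) — 3.
Handover=Thu: (Mon,Tue,Wed,Fri,Sat) (Mon,Tue,Wed,Sat,Fri) (Mon,Tue,Fri,Sat,Wed) (Mon,Wed,Fri,Sat,Tue) (Tue,Wed,Fri,Sat,Mon) — 5.
Handover=Fri: (Mon,Tue,Wed,Thu,Sat) (Mon,Tue,Wed,Sat,Thu) (Mon,Tue,Thu,Sat,Wed) (Mon,Wed,Thu,Sat,Tue) (Tue,Wed,Thu,Sat,Mon) — 5.
Handover=Sat: (Mon,Tue,Wed,Thu,Fri) (Mon,Tue,Wed,Fri,Thu) (Mon,Tue,Thu,Fri,Wed) (Mon,Wed,Thu,Fri,Tue) (Tue,Wed,Thu,Fri,Mon) — 5.
Summing: 3 + 5 + 5 + 5 = 18.

18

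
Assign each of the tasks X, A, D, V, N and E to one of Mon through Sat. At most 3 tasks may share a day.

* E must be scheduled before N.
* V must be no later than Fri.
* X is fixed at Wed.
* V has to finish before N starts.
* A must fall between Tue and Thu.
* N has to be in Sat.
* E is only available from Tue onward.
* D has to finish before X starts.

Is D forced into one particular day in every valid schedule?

D can be Mon (e.g. X in Wed; A in Tue; N in Sat; V in Mon; E in Tue; D in Mon) or Tue (e.g. D -> Tue, A -> Tue, N -> Sat, E -> Tue, X -> Wed, V -> Mon).

No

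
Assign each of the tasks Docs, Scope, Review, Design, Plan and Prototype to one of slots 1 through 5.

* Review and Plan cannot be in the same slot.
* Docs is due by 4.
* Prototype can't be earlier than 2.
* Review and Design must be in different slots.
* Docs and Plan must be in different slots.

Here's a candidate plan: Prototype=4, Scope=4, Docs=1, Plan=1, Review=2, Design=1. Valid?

No. Docs and Plan must be in different slots is not satisfied.

Docs is due by 4 — holds.
Review and Design must be in different slots — holds.
Review and Plan cannot be in the same slot — holds.
Docs and Plan must be in different slots — violated.
Prototype can't be earlier than 2 — holds.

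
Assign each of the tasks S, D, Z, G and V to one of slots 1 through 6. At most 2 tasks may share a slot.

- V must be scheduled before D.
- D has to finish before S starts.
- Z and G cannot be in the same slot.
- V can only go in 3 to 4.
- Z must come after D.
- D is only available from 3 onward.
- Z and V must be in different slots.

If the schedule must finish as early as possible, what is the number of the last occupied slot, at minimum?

5

The precedence chain requires at least 3 distinct slots.
With at most 2 per slot and 5 tasks, at least 3 slots are needed.
Propagating the time windows through the other constraints, S can't land before 5, so the schedule must run through at least slot 5.
5 works (last occupied slot: 5): for example D=4; S=5; V=3; G=1; Z=5.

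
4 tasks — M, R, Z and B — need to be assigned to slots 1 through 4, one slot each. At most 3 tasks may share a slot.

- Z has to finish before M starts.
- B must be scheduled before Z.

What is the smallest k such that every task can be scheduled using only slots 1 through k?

The precedence chain requires at least 3 distinct slots.
With at most 3 per slot and 4 tasks, at least 2 slots are needed.
3 works (last occupied slot: 3): for example B in 1; Z in 2; M in 3; R in 1.

3 slots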